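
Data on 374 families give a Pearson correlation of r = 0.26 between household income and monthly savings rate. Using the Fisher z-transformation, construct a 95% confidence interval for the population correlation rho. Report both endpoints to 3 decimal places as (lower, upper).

Fisher z: z_r = atanh(r) = ½·ln((1+0.26)/(1−0.26)) = 0.266108
SE(z) = 1/√(n−3) = 1/√371 = 0.051917
95% ⇒ z* = 1.960; margin = 1.960·0.051917 = 0.101757
CI on z-scale: (0.164351, 0.367865)
Back-transform: tanh(0.164351) = 0.162887, tanh(0.367865) = 0.352123

(0.163, 0.352)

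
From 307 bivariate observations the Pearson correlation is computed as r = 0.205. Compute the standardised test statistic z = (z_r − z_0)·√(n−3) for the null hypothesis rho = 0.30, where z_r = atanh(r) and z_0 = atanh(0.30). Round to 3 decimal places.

Fisher z: atanh(0.205) = 0.207946, atanh(0.30) = 0.309520
z = (z_r − z_0)·√(n−3) = (0.207946 − 0.309520)·√304 = -0.101574 · 17.435596 = -1.771

-1.771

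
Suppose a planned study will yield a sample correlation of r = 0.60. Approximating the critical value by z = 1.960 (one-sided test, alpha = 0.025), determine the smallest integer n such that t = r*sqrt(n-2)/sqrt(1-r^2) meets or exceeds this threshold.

9

Need r·√(n−2)/√(1−r²) ≥ 1.960
√(n−2) ≥ 1.960·√(1−0.3600) / 0.60 = 1.960·0.800000 / 0.60 = 2.6133
n−2 ≥ 6.8293  ⇒  n ≥ 8.8293
Smallest integer n = 9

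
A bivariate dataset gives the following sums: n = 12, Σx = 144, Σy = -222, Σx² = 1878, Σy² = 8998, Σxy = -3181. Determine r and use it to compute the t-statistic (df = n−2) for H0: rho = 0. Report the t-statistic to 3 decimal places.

-2.394

Numerator: nΣxy − (Σx)(Σy) = 12·(-3181) − (144)(-222) = -6204
Denominator: √[(nΣx²−(Σx)²)(nΣy²−(Σy)²)]
  nΣx²−(Σx)² = 12·1878 − 20736 = 1800;  nΣy²−(Σy)² = 12·8998 − 49284 = 58692
  √(1800·58692) = √105645600 = 10278.4045
r = -6204 / 10278.4045 = -0.6036
t = r·√(n−2)/√(1−r²) = -0.6036·√10 / √(1−0.364333) = -1.908751 / 0.797287 = -2.394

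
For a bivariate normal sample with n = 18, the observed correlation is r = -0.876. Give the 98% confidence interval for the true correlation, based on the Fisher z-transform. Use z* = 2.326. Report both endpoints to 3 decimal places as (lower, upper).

(-0.961, -0.640)

z_r = atanh(-0.876) = -1.358308;  SE = 1/√(n−3) = 1/√15 = 0.258199
z-limits: -1.358308 ± 2.326·0.258199 = -1.358308 ± 0.600571 = [-1.958879, -0.757737]
ρ-limits: (tanh -1.958879, tanh -0.757737) = (-0.961, -0.640)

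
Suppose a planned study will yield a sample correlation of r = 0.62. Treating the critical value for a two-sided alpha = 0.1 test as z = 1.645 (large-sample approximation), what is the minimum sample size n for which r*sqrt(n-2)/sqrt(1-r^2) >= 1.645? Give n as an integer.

r√(n−2)/√(1−r²) ≥ 1.645  ⇔  n−2 ≥ (1.645)²·(1−r²)/r²
(1−r²)/r² = (1−0.3844)/0.3844 = 1.6015
n ≥ 2 + 2.706025·1.6015 = 2 + 4.3337 = 6.3337
⌈6.3337⌉ = 7

7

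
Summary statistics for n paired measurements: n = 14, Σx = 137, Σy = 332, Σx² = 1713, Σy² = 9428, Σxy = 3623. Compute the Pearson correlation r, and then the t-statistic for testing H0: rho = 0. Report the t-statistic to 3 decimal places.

1.956

S_xy = nΣxy − ΣxΣy = 14·3623 − 137·332 = 50722 − 45484 = 5238
S_xx = nΣx² − (Σx)² = 14·1713 − 137² = 23982 − 18769 = 5213
S_yy = nΣy² − (Σy)² = 14·9428 − 332² = 131992 − 110224 = 21768
r = S_xy / √(S_xx·S_yy) = 5238 / √(5213·21768) = 5238 / √113476584 = 5238 / 10652.5389 = 0.4917
t = r·√(n−2)/√(1−r²) = 0.4917·√12 / √(1−0.241769) = 1.703299 / 0.870765 = 1.956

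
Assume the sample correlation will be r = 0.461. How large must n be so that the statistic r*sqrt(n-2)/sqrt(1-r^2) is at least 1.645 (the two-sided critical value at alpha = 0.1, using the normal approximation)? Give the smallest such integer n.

13

Need r·√(n−2)/√(1−r²) ≥ 1.645
√(n−2) ≥ 1.645·√(1−0.212521) / 0.461 = 1.645·0.887400 / 0.461 = 3.1665
n−2 ≥ 10.0267  ⇒  n ≥ 12.0267
Smallest integer n = 13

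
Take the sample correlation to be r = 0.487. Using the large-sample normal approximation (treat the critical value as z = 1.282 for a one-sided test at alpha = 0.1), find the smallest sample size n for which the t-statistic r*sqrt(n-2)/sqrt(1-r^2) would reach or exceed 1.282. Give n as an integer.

8

Need r·√(n−2)/√(1−r²) ≥ 1.282
√(n−2) ≥ 1.282·√(1−0.237169) / 0.487 = 1.282·0.873402 / 0.487 = 2.2992
n−2 ≥ 5.2863  ⇒  n ≥ 7.2863
Smallest integer n = 8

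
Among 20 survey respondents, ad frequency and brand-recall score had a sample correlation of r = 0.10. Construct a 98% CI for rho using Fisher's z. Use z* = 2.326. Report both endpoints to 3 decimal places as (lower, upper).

(-0.433, 0.581)

z_r = atanh(0.10) = 0.100335;  SE = 1/√(n−3) = 1/√17 = 0.242536
z-limits: 0.100335 ± 2.326·0.242536 = 0.100335 ± 0.564139 = [-0.463804, 0.664474]
ρ-limits: (tanh -0.463804, tanh 0.664474) = (-0.433, 0.581)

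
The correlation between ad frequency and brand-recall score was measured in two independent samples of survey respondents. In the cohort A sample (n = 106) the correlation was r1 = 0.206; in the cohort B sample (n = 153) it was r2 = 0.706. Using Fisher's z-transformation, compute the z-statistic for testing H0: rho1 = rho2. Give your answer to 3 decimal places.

-5.237

z1 = atanh(0.206) = 0.208990,  z2 = atanh(0.706) = 0.879163
SE = √(1/(n1−3) + 1/(n2−3)) = √(1/103 + 1/150) = √(0.0097087 + 0.0066667) = √0.0163754 = 0.127966
z = (z1 − z2)/SE = (0.208990 − 0.879163) / 0.127966 = -0.670173 / 0.127966 = -5.237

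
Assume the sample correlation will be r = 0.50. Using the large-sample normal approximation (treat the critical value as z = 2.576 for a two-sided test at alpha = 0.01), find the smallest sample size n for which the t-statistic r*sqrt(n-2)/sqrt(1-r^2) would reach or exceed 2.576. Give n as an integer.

22

r√(n−2)/√(1−r²) ≥ 2.576  ⇔  n−2 ≥ (2.576)²·(1−r²)/r²
(1−r²)/r² = (1−0.2500)/0.2500 = 3.0000
n ≥ 2 + 6.635776·3.0000 = 2 + 19.9073 = 21.9073
⌈21.9073⌉ = 22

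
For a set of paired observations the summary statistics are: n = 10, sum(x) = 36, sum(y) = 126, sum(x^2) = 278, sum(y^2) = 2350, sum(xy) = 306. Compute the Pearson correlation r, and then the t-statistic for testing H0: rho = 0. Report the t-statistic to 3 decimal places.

Numerator: nΣxy − (Σx)(Σy) = 10·306 − (36)(126) = -1476
Denominator: √[(nΣx²−(Σx)²)(nΣy²−(Σy)²)]
  nΣx²−(Σx)² = 10·278 − 1296 = 1484;  nΣy²−(Σy)² = 10·2350 − 15876 = 7624
  √(1484·7624) = √11314016 = 3363.6314
r = -1476 / 3363.6314 = -0.4388
t = r·√(n−2)/√(1−r²) = -0.4388·√8 / √(1−0.192545) = -1.241114 / 0.898585 = -1.381

-1.381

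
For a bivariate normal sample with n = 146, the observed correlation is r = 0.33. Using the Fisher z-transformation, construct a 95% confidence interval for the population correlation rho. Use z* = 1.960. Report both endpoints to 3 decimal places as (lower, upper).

z_r = atanh(0.33) = 0.342828;  SE = 1/√(n−3) = 1/√143 = 0.083624
z-limits: 0.342828 ± 1.960·0.083624 = 0.342828 ± 0.163903 = [0.178925, 0.506731]
ρ-limits: (tanh 0.178925, tanh 0.506731) = (0.177, 0.467)

(0.177, 0.467)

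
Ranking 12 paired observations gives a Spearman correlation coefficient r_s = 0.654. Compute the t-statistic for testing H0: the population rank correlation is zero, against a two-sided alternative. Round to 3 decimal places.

2.734

t = r_s·√(n−2) / √(1−r_s²) with r_s = 0.654, n = 12
  = 0.654·√10 / √(1 − 0.427716)
  = 0.654·3.162278 / 0.756495
  = 2.068130 / 0.756495 = 2.734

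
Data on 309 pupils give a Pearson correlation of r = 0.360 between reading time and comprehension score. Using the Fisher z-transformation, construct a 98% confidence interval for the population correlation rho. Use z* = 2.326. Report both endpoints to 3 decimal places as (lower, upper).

(0.239, 0.470)

z_r = atanh(0.360) = 0.376886;  SE = 1/√(n−3) = 1/√306 = 0.057166
z-limits: 0.376886 ± 2.326·0.057166 = 0.376886 ± 0.132968 = [0.243918, 0.509854]
ρ-limits: (tanh 0.243918, tanh 0.509854) = (0.239, 0.470)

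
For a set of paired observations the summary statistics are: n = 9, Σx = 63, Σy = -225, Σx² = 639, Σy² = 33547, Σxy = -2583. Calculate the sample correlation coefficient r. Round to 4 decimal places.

Numerator: nΣxy − (Σx)(Σy) = 9·(-2583) − (63)(-225) = -9072
Denominator: √[(nΣx²−(Σx)²)(nΣy²−(Σy)²)]
  nΣx²−(Σx)² = 9·639 − 3969 = 1782;  nΣy²−(Σy)² = 9·33547 − 50625 = 251298
  √(1782·251298) = √447813036 = 21161.5934
r = -9072 / 21161.5934 = -0.4287

-0.4287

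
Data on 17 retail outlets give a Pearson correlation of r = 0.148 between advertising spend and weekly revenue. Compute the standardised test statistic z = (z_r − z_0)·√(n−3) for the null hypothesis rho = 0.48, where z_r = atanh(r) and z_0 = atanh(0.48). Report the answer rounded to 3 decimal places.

z_r = atanh(0.148) = 0.149095,  z_0 = atanh(0.48) = 0.522984
SE = 1/√(n−3) = 1/√14 = 0.267261
z = (z_r − z_0)/SE = (0.149095 − 0.522984) / 0.267261 = -0.373889 / 0.267261 = -1.399

-1.399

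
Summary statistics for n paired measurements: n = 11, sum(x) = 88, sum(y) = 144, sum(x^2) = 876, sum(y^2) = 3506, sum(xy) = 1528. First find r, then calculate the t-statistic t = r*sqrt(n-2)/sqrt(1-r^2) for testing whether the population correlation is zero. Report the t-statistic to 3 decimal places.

S_xy = nΣxy − ΣxΣy = 11·1528 − 88·144 = 16808 − 12672 = 4136
S_xx = nΣx² − (Σx)² = 11·876 − 88² = 9636 − 7744 = 1892
S_yy = nΣy² − (Σy)² = 11·3506 − 144² = 38566 − 20736 = 17830
r = S_xy / √(S_xx·S_yy) = 4136 / √(1892·17830) = 4136 / √33734360 = 4136 / 5808.1288 = 0.7121
t = r·√(n−2)/√(1−r²) = 0.7121·√9 / √(1−0.507086) = 2.136300 / 0.702078 = 3.043

3.043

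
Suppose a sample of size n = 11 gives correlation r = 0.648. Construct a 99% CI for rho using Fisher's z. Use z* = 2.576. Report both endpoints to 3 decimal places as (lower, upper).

(-0.138, 0.933)

z_r = atanh(0.648) = 0.771843;  SE = 1/√(n−3) = 1/√8 = 0.353553
z-limits: 0.771843 ± 2.576·0.353553 = 0.771843 ± 0.910753 = [-0.138910, 1.682596]
ρ-limits: (tanh -0.138910, tanh 1.682596) = (-0.138, 0.933)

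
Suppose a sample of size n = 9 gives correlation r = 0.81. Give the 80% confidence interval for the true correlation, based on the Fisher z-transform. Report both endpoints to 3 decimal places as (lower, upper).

z_r = atanh(0.81) = 1.127029;  SE = 1/√(n−3) = 1/√6 = 0.408248
z-limits: 1.127029 ± 1.282·0.408248 = 1.127029 ± 0.523374 = [0.603655, 1.650403]
ρ-limits: (tanh 0.603655, tanh 1.650403) = (0.540, 0.929)

(0.540, 0.929)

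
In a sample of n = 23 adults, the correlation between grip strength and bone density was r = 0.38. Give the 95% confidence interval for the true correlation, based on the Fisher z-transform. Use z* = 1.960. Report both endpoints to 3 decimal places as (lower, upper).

z_r = atanh(0.38) = 0.400060;  SE = 1/√(n−3) = 1/√20 = 0.223607
z-limits: 0.400060 ± 1.960·0.223607 = 0.400060 ± 0.438270 = [-0.038210, 0.838330]
ρ-limits: (tanh -0.038210, tanh 0.838330) = (-0.038, 0.685)

(-0.038, 0.685)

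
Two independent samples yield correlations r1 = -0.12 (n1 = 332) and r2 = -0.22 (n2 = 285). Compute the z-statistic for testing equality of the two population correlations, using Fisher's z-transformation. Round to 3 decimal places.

Fisher z-transforms: z1 = atanh(-0.12) = -0.120581, z2 = atanh(-0.22) = -0.223656; difference d = 0.103075
Var(d) = 1/329 + 1/282 = 0.0030395 + 0.0035461 = 0.0065856
z = d/√Var(d) = 0.103075 / √0.0065856 = 0.103075 / 0.081152 = 1.270

1.270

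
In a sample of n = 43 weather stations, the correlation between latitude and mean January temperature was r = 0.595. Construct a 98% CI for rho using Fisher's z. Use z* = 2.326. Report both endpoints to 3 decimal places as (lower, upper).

z_r = atanh(0.595) = 0.685371;  SE = 1/√(n−3) = 1/√40 = 0.158114
z-limits: 0.685371 ± 2.326·0.158114 = 0.685371 ± 0.367773 = [0.317598, 1.053144]
ρ-limits: (tanh 0.317598, tanh 1.053144) = (0.307, 0.783)

(0.307, 0.783)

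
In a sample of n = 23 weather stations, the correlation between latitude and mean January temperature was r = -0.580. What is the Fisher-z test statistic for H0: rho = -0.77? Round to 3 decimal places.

1.600

z_r = atanh(-0.580) = -0.662463,  z_0 = atanh(-0.77) = -1.020328
SE = 1/√(n−3) = 1/√20 = 0.223607
z = (z_r − z_0)/SE = (-0.662463 − (-1.020328)) / 0.223607 = 0.357865 / 0.223607 = 1.600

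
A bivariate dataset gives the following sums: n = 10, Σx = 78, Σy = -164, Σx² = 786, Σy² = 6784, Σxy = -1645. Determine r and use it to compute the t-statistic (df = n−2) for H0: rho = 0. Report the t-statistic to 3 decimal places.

Numerator: nΣxy − (Σx)(Σy) = 10·(-1645) − (78)(-164) = -3658
Denominator: √[(nΣx²−(Σx)²)(nΣy²−(Σy)²)]
  nΣx²−(Σx)² = 10·786 − 6084 = 1776;  nΣy²−(Σy)² = 10·6784 − 26896 = 40944
  √(1776·40944) = √72716544 = 8527.3996
r = -3658 / 8527.3996 = -0.4290
t = r·√(n−2)/√(1−r²) = -0.4290·√8 / √(1−0.184041) = -1.213395 / 0.903304 = -1.343

-1.343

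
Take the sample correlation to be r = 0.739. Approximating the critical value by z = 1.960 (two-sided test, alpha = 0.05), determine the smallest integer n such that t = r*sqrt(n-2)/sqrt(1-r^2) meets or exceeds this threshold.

Need r·√(n−2)/√(1−r²) ≥ 1.960
√(n−2) ≥ 1.960·√(1−0.546121) / 0.739 = 1.960·0.673705 / 0.739 = 1.7868
n−2 ≥ 3.1927  ⇒  n ≥ 5.1927
Smallest integer n = 6

6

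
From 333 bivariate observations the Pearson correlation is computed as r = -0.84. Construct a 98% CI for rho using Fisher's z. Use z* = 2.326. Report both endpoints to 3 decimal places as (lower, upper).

z_r = atanh(-0.84) = -1.221174;  SE = 1/√(n−3) = 1/√330 = 0.055048
z-limits: -1.221174 ± 2.326·0.055048 = -1.221174 ± 0.128042 = [-1.349216, -1.093132]
ρ-limits: (tanh -1.349216, tanh -1.093132) = (-0.874, -0.798)

(-0.874, -0.798)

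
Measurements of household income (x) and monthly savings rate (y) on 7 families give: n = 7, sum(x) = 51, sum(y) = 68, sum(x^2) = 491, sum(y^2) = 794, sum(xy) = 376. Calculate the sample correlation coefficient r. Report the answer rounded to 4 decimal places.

-0.9461

Numerator: nΣxy − (Σx)(Σy) = 7·376 − (51)(68) = -836
Denominator: √[(nΣx²−(Σx)²)(nΣy²−(Σy)²)]
  nΣx²−(Σx)² = 7·491 − 2601 = 836;  nΣy²−(Σy)² = 7·794 − 4624 = 934
  √(836·934) = √780824 = 883.6425
r = -836 / 883.6425 = -0.9461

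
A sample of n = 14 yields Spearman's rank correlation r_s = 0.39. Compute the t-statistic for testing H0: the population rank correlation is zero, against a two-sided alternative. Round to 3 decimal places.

t = r_s·√(n−2) / √(1−r_s²) with r_s = 0.39, n = 14
  = 0.39·√12 / √(1 − 0.1521)
  = 0.39·3.464102 / 0.920815
  = 1.351000 / 0.920815 = 1.467

1.467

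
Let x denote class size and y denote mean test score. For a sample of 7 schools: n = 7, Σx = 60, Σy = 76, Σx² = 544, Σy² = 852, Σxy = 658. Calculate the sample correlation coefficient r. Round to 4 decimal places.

0.2326

Numerator: nΣxy − (Σx)(Σy) = 7·658 − (60)(76) = 46
Denominator: √[(nΣx²−(Σx)²)(nΣy²−(Σy)²)]
  nΣx²−(Σx)² = 7·544 − 3600 = 208;  nΣy²−(Σy)² = 7·852 − 5776 = 188
  √(208·188) = √39104 = 197.7473
r = 46 / 197.7473 = 0.2326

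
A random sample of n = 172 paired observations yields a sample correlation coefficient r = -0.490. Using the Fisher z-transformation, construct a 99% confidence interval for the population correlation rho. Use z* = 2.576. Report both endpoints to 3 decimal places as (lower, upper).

z_r = atanh(-0.490) = -0.536060;  SE = 1/√(n−3) = 1/√169 = 0.076923
z-limits: -0.536060 ± 2.576·0.076923 = -0.536060 ± 0.198154 = [-0.734214, -0.337906]
ρ-limits: (tanh -0.734214, tanh -0.337906) = (-0.626, -0.326)

(-0.626, -0.326)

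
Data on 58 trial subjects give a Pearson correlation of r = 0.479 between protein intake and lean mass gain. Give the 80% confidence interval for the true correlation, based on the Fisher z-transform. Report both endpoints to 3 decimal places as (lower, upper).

(0.335, 0.601)

z_r = atanh(0.479) = 0.521686;  SE = 1/√(n−3) = 1/√55 = 0.134840
z-limits: 0.521686 ± 1.282·0.134840 = 0.521686 ± 0.172865 = [0.348821, 0.694551]
ρ-limits: (tanh 0.348821, tanh 0.694551) = (0.335, 0.601)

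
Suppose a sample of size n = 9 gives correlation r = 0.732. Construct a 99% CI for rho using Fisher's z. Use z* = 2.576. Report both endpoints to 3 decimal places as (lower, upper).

z_r = atanh(0.732) = 0.933023;  SE = 1/√(n−3) = 1/√6 = 0.408248
z-limits: 0.933023 ± 2.576·0.408248 = 0.933023 ± 1.051647 = [-0.118624, 1.984670]
ρ-limits: (tanh -0.118624, tanh 1.984670) = (-0.118, 0.963)

(-0.118, 0.963)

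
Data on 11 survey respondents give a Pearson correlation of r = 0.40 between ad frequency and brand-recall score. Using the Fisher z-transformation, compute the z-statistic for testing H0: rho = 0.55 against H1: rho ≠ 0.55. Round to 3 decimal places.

-0.551

z_r = atanh(0.40) = 0.423649,  z_0 = atanh(0.55) = 0.618381
SE = 1/√(n−3) = 1/√8 = 0.353553
z = (z_r − z_0)/SE = (0.423649 − 0.618381) / 0.353553 = -0.194732 / 0.353553 = -0.551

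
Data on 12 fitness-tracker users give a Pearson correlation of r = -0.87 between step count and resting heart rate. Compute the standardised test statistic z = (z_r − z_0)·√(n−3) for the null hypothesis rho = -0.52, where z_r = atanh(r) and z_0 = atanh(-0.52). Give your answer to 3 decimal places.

Fisher z: atanh(-0.87) = -1.333080, atanh(-0.52) = -0.576340
z = (z_r − z_0)·√(n−3) = (-1.333080 − (-0.576340))·√9 = -0.756740 · 3.000000 = -2.270

-2.270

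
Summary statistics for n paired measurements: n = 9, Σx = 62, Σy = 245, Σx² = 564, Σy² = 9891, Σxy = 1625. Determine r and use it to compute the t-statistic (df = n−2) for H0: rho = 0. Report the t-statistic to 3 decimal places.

-0.251

Numerator: nΣxy − (Σx)(Σy) = 9·1625 − (62)(245) = -565
Denominator: √[(nΣx²−(Σx)²)(nΣy²−(Σy)²)]
  nΣx²−(Σx)² = 9·564 − 3844 = 1232;  nΣy²−(Σy)² = 9·9891 − 60025 = 28994
  √(1232·28994) = √35720608 = 5976.6720
r = -565 / 5976.6720 = -0.0945
t = r·√(n−2)/√(1−r²) = -0.0945·√7 / √(1−0.008930) = -0.250023 / 0.995525 = -0.251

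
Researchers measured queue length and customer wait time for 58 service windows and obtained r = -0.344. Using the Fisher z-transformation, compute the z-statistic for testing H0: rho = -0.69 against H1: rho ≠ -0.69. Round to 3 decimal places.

3.629

z_r = atanh(-0.344) = -0.358622,  z_0 = atanh(-0.69) = -0.847956
SE = 1/√(n−3) = 1/√55 = 0.134840
z = (z_r − z_0)/SE = (-0.358622 − (-0.847956)) / 0.134840 = 0.489334 / 0.134840 = 3.629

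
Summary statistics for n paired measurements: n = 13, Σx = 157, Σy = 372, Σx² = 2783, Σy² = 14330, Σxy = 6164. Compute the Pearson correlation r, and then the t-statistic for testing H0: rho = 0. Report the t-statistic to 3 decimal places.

Numerator: nΣxy − (Σx)(Σy) = 13·6164 − (157)(372) = 21728
Denominator: √[(nΣx²−(Σx)²)(nΣy²−(Σy)²)]
  nΣx²−(Σx)² = 13·2783 − 24649 = 11530;  nΣy²−(Σy)² = 13·14330 − 138384 = 47906
  √(11530·47906) = √552356180 = 23502.2590
r = 21728 / 23502.2590 = 0.9245
t = r·√(n−2)/√(1−r²) = 0.9245·√11 / √(1−0.854700) = 3.066220 / 0.381182 = 8.044

8.044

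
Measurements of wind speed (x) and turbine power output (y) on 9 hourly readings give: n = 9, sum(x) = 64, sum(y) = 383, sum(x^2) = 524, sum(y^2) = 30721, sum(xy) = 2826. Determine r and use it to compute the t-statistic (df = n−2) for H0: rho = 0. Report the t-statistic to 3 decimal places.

0.273

S_xy = nΣxy − ΣxΣy = 9·2826 − 64·383 = 25434 − 24512 = 922
S_xx = nΣx² − (Σx)² = 9·524 − 64² = 4716 − 4096 = 620
S_yy = nΣy² − (Σy)² = 9·30721 − 383² = 276489 − 146689 = 129800
r = S_xy / √(S_xx·S_yy) = 922 / √(620·129800) = 922 / √80476000 = 922 / 8970.8417 = 0.1028
t = r·√(n−2)/√(1−r²) = 0.1028·√7 / √(1−0.010568) = 0.271983 / 0.994702 = 0.273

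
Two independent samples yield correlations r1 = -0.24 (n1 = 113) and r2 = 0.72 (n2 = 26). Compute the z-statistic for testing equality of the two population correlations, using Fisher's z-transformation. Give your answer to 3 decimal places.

-5.026

z1 = atanh(-0.24) = -0.244774,  z2 = atanh(0.72) = 0.907645
SE = √(1/(n1−3) + 1/(n2−3)) = √(1/110 + 1/23) = √(0.0090909 + 0.0434783) = √0.0525692 = 0.229280
z = (z1 − z2)/SE = (-0.244774 − 0.907645) / 0.229280 = -1.152419 / 0.229280 = -5.026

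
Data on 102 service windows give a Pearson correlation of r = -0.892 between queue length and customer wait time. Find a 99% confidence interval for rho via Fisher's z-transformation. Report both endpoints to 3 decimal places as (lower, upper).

(-0.934, -0.825)

z_r = atanh(-0.892) = -1.431629;  SE = 1/√(n−3) = 1/√99 = 0.100504
z-limits: -1.431629 ± 2.576·0.100504 = -1.431629 ± 0.258898 = [-1.690527, -1.172731]
ρ-limits: (tanh -1.690527, tanh -1.172731) = (-0.934, -0.825)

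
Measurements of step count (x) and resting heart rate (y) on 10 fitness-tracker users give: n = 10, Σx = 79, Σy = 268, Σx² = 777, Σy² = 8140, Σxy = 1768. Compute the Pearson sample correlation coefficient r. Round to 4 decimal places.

S_xy = nΣxy − ΣxΣy = 10·1768 − 79·268 = 17680 − 21172 = -3492
S_xx = nΣx² − (Σx)² = 10·777 − 79² = 7770 − 6241 = 1529
S_yy = nΣy² − (Σy)² = 10·8140 − 268² = 81400 − 71824 = 9576
r = S_xy / √(S_xx·S_yy) = -3492 / √(1529·9576) = -3492 / √14641704 = -3492 / 3826.4480 = -0.9126

-0.9126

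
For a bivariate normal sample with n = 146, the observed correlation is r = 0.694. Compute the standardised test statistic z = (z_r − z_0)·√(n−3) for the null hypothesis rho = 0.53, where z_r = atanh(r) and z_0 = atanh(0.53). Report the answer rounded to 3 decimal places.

Fisher z: atanh(0.694) = 0.855631, atanh(0.53) = 0.590145
z = (z_r − z_0)·√(n−3) = (0.855631 − 0.590145)·√143 = 0.265486 · 11.958261 = 3.175

3.175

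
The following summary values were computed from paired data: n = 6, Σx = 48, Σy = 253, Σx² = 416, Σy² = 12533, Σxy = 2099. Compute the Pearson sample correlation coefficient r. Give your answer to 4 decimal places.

0.3070

S_xy = nΣxy − ΣxΣy = 6·2099 − 48·253 = 12594 − 12144 = 450
S_xx = nΣx² − (Σx)² = 6·416 − 48² = 2496 − 2304 = 192
S_yy = nΣy² − (Σy)² = 6·12533 − 253² = 75198 − 64009 = 11189
r = S_xy / √(S_xx·S_yy) = 450 / √(192·11189) = 450 / √2148288 = 450 / 1465.7039 = 0.3070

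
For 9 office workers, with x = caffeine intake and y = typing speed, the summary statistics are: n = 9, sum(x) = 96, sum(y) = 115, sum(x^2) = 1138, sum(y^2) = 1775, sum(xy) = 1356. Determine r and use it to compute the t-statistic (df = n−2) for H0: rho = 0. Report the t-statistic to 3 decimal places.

2.543

S_xy = nΣxy − ΣxΣy = 9·1356 − 96·115 = 12204 − 11040 = 1164
S_xx = nΣx² − (Σx)² = 9·1138 − 96² = 10242 − 9216 = 1026
S_yy = nΣy² − (Σy)² = 9·1775 − 115² = 15975 − 13225 = 2750
r = S_xy / √(S_xx·S_yy) = 1164 / √(1026·2750) = 1164 / √2821500 = 1164 / 1679.7321 = 0.6930
t = r·√(n−2)/√(1−r²) = 0.6930·√7 / √(1−0.480249) = 1.833506 / 0.720938 = 2.543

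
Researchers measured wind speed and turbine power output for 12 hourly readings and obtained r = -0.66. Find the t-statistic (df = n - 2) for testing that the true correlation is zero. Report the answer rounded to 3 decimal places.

-2.778

t = r·√(n−2) / √(1−r²) with r = -0.66, n = 12
  = -0.66·√10 / √(1 − 0.4356)
  = -0.66·3.162278 / 0.751266
  = -2.087103 / 0.751266 = -2.778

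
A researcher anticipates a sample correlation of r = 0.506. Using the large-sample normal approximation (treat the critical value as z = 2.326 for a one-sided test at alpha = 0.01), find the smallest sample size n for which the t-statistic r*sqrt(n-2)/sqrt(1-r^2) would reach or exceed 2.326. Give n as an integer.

r√(n−2)/√(1−r²) ≥ 2.326  ⇔  n−2 ≥ (2.326)²·(1−r²)/r²
(1−r²)/r² = (1−0.256036)/0.256036 = 2.9057
n ≥ 2 + 5.410276·2.9057 = 2 + 15.7206 = 17.7206
⌈17.7206⌉ = 18

18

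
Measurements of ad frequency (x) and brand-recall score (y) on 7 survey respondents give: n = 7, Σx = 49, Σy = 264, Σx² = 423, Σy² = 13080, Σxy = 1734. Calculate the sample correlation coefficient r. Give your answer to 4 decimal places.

-0.2281

S_xy = nΣxy − ΣxΣy = 7·1734 − 49·264 = 12138 − 12936 = -798
S_xx = nΣx² − (Σx)² = 7·423 − 49² = 2961 − 2401 = 560
S_yy = nΣy² − (Σy)² = 7·13080 − 264² = 91560 − 69696 = 21864
r = S_xy / √(S_xx·S_yy) = -798 / √(560·21864) = -798 / √12243840 = -798 / 3499.1199 = -0.2281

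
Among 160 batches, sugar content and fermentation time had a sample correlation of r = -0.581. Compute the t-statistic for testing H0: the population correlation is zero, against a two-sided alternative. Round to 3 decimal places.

-8.973

t = r·√(n−2) / √(1−r²) with r = -0.581, n = 160
  = -0.581·√158 / √(1 − 0.337561)
  = -0.581·12.569805 / 0.813904
  = -7.303057 / 0.813904 = -8.973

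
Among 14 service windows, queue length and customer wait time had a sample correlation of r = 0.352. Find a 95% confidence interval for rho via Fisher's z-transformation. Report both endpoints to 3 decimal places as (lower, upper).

z_r = atanh(0.352) = 0.367725;  SE = 1/√(n−3) = 1/√11 = 0.301511
z-limits: 0.367725 ± 1.960·0.301511 = 0.367725 ± 0.590962 = [-0.223237, 0.958687]
ρ-limits: (tanh -0.223237, tanh 0.958687) = (-0.220, 0.744)

(-0.220, 0.744)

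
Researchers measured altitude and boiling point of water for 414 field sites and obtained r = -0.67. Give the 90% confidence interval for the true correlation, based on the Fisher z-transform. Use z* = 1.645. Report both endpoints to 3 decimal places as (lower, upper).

Fisher z: z_r = atanh(r) = ½·ln((1+(-0.67))/(1−(-0.67))) = -0.810743
SE(z) = 1/√(n−3) = 1/√411 = 0.049326
90% ⇒ z* = 1.645; margin = 1.645·0.049326 = 0.081141
CI on z-scale: (-0.891884, -0.729602)
Back-transform: tanh(-0.891884) = -0.712323, tanh(-0.729602) = -0.622822

(-0.712, -0.623)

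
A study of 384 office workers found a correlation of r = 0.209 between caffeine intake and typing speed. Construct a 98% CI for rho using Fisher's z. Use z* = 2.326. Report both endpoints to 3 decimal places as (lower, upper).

(0.093, 0.320)

z_r = atanh(0.209) = 0.212125;  SE = 1/√(n−3) = 1/√381 = 0.051232
z-limits: 0.212125 ± 2.326·0.051232 = 0.212125 ± 0.119166 = [0.092959, 0.331291]
ρ-limits: (tanh 0.092959, tanh 0.331291) = (0.093, 0.320)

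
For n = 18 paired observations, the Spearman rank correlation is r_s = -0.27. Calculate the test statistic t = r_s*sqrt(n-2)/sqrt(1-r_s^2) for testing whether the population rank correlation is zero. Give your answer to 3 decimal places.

t = r_s·√(n−2) / √(1−r_s²) with r_s = -0.27, n = 18
  = -0.27·√16 / √(1 − 0.0729)
  = -0.27·4.000000 / 0.962860
  = -1.080000 / 0.962860 = -1.122

-1.122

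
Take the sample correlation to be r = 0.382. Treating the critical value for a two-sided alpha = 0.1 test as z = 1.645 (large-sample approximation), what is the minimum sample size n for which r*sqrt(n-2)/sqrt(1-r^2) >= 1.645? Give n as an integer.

18

Need r·√(n−2)/√(1−r²) ≥ 1.645
√(n−2) ≥ 1.645·√(1−0.145924) / 0.382 = 1.645·0.924162 / 0.382 = 3.9797
n−2 ≥ 15.8380  ⇒  n ≥ 17.8380
Smallest integer n = 18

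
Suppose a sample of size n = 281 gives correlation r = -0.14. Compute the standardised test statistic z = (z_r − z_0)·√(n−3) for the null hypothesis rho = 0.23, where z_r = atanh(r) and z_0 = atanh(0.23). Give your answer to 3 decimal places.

-6.254

z_r = atanh(-0.14) = -0.140926,  z_0 = atanh(0.23) = 0.234189
SE = 1/√(n−3) = 1/√278 = 0.059976
z = (z_r − z_0)/SE = (-0.140926 − 0.234189) / 0.059976 = -0.375115 / 0.059976 = -6.254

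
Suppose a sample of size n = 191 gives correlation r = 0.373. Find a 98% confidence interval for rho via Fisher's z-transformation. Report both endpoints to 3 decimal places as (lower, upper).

(0.219, 0.509)

z_r = atanh(0.373) = 0.391903;  SE = 1/√(n−3) = 1/√188 = 0.072932
z-limits: 0.391903 ± 2.326·0.072932 = 0.391903 ± 0.169640 = [0.222263, 0.561543]
ρ-limits: (tanh 0.222263, tanh 0.561543) = (0.219, 0.509)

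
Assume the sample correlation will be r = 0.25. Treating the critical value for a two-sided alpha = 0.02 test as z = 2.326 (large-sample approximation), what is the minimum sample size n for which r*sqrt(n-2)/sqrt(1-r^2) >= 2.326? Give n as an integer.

84

r√(n−2)/√(1−r²) ≥ 2.326  ⇔  n−2 ≥ (2.326)²·(1−r²)/r²
(1−r²)/r² = (1−0.0625)/0.0625 = 15.0000
n ≥ 2 + 5.410276·15.0000 = 2 + 81.1541 = 83.1541
⌈83.1541⌉ = 84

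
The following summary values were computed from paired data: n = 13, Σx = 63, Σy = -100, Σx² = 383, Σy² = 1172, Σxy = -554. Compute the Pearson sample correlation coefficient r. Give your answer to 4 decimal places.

S_xy = nΣxy − ΣxΣy = 13·(-554) − 63·(-100) = -7202 − (-6300) = -902
S_xx = nΣx² − (Σx)² = 13·383 − 63² = 4979 − 3969 = 1010
S_yy = nΣy² − (Σy)² = 13·1172 − (-100)² = 15236 − 10000 = 5236
r = S_xy / √(S_xx·S_yy) = -902 / √(1010·5236) = -902 / √5288360 = -902 / 2299.6435 = -0.3922

-0.3922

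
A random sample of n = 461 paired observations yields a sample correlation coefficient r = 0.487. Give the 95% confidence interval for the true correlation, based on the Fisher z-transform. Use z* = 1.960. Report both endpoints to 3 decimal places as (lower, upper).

(0.414, 0.554)

z_r = atanh(0.487) = 0.532120;  SE = 1/√(n−3) = 1/√458 = 0.046727
z-limits: 0.532120 ± 1.960·0.046727 = 0.532120 ± 0.091585 = [0.440535, 0.623705]
ρ-limits: (tanh 0.440535, tanh 0.623705) = (0.414, 0.554)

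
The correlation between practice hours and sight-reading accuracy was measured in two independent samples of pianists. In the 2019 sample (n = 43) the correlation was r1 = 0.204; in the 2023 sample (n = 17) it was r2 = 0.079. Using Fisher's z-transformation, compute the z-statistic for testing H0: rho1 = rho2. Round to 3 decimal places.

z1 = atanh(0.204) = 0.206903,  z2 = atanh(0.079) = 0.079165
SE = √(1/(n1−3) + 1/(n2−3)) = √(1/40 + 1/14) = √(0.0250000 + 0.0714286) = √0.0964286 = 0.310530
z = (z1 − z2)/SE = (0.206903 − 0.079165) / 0.310530 = 0.127738 / 0.310530 = 0.411

0.411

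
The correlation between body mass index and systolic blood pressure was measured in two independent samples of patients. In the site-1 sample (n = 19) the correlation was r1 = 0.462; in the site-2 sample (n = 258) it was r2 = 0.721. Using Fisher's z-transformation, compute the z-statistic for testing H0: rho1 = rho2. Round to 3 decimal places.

-1.590

Fisher z-transforms: z1 = atanh(0.462) = 0.499851, z2 = atanh(0.721) = 0.909725; difference d = -0.409874
Var(d) = 1/16 + 1/255 = 0.0625000 + 0.0039216 = 0.0664216
z = d/√Var(d) = -0.409874 / √0.0664216 = -0.409874 / 0.257724 = -1.590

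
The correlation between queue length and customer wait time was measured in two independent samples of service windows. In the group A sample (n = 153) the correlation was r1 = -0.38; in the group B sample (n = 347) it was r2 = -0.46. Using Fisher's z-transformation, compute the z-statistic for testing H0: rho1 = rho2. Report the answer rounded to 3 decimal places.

Fisher z-transforms: z1 = atanh(-0.38) = -0.400060, z2 = atanh(-0.46) = -0.497311; difference d = 0.097251
Var(d) = 1/150 + 1/344 = 0.0066667 + 0.0029070 = 0.0095737
z = d/√Var(d) = 0.097251 / √0.0095737 = 0.097251 / 0.097845 = 0.994

0.994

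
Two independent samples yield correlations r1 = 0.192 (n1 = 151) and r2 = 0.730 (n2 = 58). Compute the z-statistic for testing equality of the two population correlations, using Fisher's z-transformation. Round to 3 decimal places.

Fisher z-transforms: z1 = atanh(0.192) = 0.194413, z2 = atanh(0.730) = 0.928727; difference d = -0.734314
Var(d) = 1/148 + 1/55 = 0.0067568 + 0.0181818 = 0.0249386
z = d/√Var(d) = -0.734314 / √0.0249386 = -0.734314 / 0.157920 = -4.650

-4.650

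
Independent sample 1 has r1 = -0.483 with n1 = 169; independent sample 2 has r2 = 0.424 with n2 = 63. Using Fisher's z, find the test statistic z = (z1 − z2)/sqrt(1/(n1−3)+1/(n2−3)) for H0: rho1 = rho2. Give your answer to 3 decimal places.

Fisher z-transforms: z1 = atanh(-0.483) = -0.526890, z2 = atanh(0.424) = 0.452559; difference d = -0.979449
Var(d) = 1/166 + 1/60 = 0.0060241 + 0.0166667 = 0.0226908
z = d/√Var(d) = -0.979449 / √0.0226908 = -0.979449 / 0.150635 = -6.502

-6.502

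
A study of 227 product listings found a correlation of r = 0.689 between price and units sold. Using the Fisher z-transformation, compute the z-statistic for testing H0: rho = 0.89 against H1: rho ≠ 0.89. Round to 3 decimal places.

z_r = atanh(0.689) = 0.846050,  z_0 = atanh(0.89) = 1.421926
SE = 1/√(n−3) = 1/√224 = 0.066815
z = (z_r − z_0)/SE = (0.846050 − 1.421926) / 0.066815 = -0.575876 / 0.066815 = -8.619

-8.619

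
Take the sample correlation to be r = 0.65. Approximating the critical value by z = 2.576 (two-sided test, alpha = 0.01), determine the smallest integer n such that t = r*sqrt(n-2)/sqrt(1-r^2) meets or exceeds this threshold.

12

r√(n−2)/√(1−r²) ≥ 2.576  ⇔  n−2 ≥ (2.576)²·(1−r²)/r²
(1−r²)/r² = (1−0.4225)/0.4225 = 1.3669
n ≥ 2 + 6.635776·1.3669 = 2 + 9.0704 = 11.0704
⌈11.0704⌉ = 12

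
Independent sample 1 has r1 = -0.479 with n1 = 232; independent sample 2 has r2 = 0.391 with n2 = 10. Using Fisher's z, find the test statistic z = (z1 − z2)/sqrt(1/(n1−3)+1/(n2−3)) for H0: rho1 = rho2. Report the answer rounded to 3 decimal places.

-2.436

Fisher z-transforms: z1 = atanh(-0.479) = -0.521686, z2 = atanh(0.391) = 0.412980; difference d = -0.934666
Var(d) = 1/229 + 1/7 = 0.0043668 + 0.1428571 = 0.1472239
z = d/√Var(d) = -0.934666 / √0.1472239 = -0.934666 / 0.383698 = -2.436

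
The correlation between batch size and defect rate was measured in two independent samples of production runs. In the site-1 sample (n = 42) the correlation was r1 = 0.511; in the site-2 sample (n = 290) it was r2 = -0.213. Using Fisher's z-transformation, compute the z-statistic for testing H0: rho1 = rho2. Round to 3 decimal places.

4.573

Fisher z-transforms: z1 = atanh(0.511) = 0.564082, z2 = atanh(-0.213) = -0.216312; difference d = 0.780394
Var(d) = 1/39 + 1/287 = 0.0256410 + 0.0034843 = 0.0291253
z = d/√Var(d) = 0.780394 / √0.0291253 = 0.780394 / 0.170661 = 4.573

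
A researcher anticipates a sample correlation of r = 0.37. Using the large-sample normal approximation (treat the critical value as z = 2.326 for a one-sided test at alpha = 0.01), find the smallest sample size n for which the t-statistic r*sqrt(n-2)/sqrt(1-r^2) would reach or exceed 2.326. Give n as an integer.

r√(n−2)/√(1−r²) ≥ 2.326  ⇔  n−2 ≥ (2.326)²·(1−r²)/r²
(1−r²)/r² = (1−0.1369)/0.1369 = 6.3046
n ≥ 2 + 5.410276·6.3046 = 2 + 34.1096 = 36.1096
⌈36.1096⌉ = 37

37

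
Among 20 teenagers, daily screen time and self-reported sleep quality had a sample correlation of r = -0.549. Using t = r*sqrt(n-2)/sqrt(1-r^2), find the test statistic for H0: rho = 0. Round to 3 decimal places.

-2.787

t = r·√(n−2) / √(1−r²) with r = -0.549, n = 20
  = -0.549·√18 / √(1 − 0.301401)
  = -0.549·4.242641 / 0.835822
  = -2.329210 / 0.835822 = -2.787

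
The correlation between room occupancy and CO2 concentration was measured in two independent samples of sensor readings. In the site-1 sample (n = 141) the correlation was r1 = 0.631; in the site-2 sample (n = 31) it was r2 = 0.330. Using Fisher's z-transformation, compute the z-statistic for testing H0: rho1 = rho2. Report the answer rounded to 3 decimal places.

1.931

Fisher z-transforms: z1 = atanh(0.631) = 0.743076, z2 = atanh(0.330) = 0.342828; difference d = 0.400248
Var(d) = 1/138 + 1/28 = 0.0072464 + 0.0357143 = 0.0429607
z = d/√Var(d) = 0.400248 / √0.0429607 = 0.400248 / 0.207270 = 1.931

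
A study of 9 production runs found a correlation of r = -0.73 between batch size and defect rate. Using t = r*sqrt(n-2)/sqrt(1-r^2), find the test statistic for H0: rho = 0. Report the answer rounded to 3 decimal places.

-2.826

1 − r² = 1 − 0.5329 = 0.4671;  √(1−r²) = 0.683447
√(n−2) = √7 = 2.645751
t = r·√(n−2)/√(1−r²) = -0.73 · 2.645751 / 0.683447 = -2.826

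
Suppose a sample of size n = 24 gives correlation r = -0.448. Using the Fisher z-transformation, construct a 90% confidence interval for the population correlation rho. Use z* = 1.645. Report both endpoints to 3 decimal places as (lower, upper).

(-0.686, -0.123)

z_r = atanh(-0.448) = -0.482195;  SE = 1/√(n−3) = 1/√21 = 0.218218
z-limits: -0.482195 ± 1.645·0.218218 = -0.482195 ± 0.358969 = [-0.841164, -0.123226]
ρ-limits: (tanh -0.841164, tanh -0.123226) = (-0.686, -0.123)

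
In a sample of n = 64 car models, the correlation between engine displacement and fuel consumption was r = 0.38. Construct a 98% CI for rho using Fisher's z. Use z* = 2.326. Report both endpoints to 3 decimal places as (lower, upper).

z_r = atanh(0.38) = 0.400060;  SE = 1/√(n−3) = 1/√61 = 0.128037
z-limits: 0.400060 ± 2.326·0.128037 = 0.400060 ± 0.297814 = [0.102246, 0.697874]
ρ-limits: (tanh 0.102246, tanh 0.697874) = (0.102, 0.603)

(0.102, 0.603)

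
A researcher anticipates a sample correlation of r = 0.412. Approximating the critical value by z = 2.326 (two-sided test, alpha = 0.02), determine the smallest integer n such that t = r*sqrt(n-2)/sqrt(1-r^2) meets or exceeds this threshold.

29

Need r·√(n−2)/√(1−r²) ≥ 2.326
√(n−2) ≥ 2.326·√(1−0.169744) / 0.412 = 2.326·0.911184 / 0.412 = 5.1442
n−2 ≥ 26.4628  ⇒  n ≥ 28.4628
Smallest integer n = 29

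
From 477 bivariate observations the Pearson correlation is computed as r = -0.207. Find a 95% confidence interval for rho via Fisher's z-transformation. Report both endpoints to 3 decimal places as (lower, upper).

z_r = atanh(-0.207) = -0.210035;  SE = 1/√(n−3) = 1/√474 = 0.045932
z-limits: -0.210035 ± 1.960·0.045932 = -0.210035 ± 0.090027 = [-0.300062, -0.120008]
ρ-limits: (tanh -0.300062, tanh -0.120008) = (-0.291, -0.119)

(-0.291, -0.119)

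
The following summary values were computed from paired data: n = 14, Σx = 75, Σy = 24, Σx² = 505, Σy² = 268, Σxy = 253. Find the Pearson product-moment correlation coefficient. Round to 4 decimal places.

S_xy = nΣxy − ΣxΣy = 14·253 − 75·24 = 3542 − 1800 = 1742
S_xx = nΣx² − (Σx)² = 14·505 − 75² = 7070 − 5625 = 1445
S_yy = nΣy² − (Σy)² = 14·268 − 24² = 3752 − 576 = 3176
r = S_xy / √(S_xx·S_yy) = 1742 / √(1445·3176) = 1742 / √4589320 = 1742 / 2142.2698 = 0.8132

0.8132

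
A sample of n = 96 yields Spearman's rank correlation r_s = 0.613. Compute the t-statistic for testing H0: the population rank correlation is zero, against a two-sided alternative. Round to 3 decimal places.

t = r_s·√(n−2) / √(1−r_s²) with r_s = 0.613, n = 96
  = 0.613·√94 / √(1 − 0.375769)
  = 0.613·9.695360 / 0.790083
  = 5.943256 / 0.790083 = 7.522

7.522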